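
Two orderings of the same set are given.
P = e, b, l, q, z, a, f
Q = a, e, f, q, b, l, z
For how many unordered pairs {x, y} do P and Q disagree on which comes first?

11 disagreeing pairs

Assign each item its position (1..7) in the first ordering, then rewrite the second ordering as that position sequence:
positions: e→1, b→2, l→3, q→4, z→5, a→6, f→7
second ordering as positions: [6, 1, 7, 4, 2, 3, 5]
Discordant pairs = inversions in this position sequence.
6: 1, 4, 2, 3, 5 → 5
1: 0
7: 4, 2, 3, 5 → 4
4: 2, 3 → 2
2: 0
3: 0
5: 0
Total: 5 + 0 + 4 + 2 + 0 + 0 + 0 = 11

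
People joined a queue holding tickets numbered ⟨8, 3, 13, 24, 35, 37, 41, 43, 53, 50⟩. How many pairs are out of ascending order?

2

Count, for each position, how many later elements it exceeds:
8: 1
3: 0
13: 0
24: 0
35: 0
37: 0
41: 0
43: 0
53: 1
50: 0
Sum: 1 + 0 + 0 + 0 + 0 + 0 + 0 + 0 + 1 + 0 = 2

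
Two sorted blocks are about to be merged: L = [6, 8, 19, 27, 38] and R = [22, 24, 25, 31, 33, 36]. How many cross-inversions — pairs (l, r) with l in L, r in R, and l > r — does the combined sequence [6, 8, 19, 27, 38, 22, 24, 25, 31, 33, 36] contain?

Count, for every r in R, how many entries of L exceed r:
r = 22: 27, 38 → 2
r = 24: 27, 38 → 2
r = 25: 27, 38 → 2
r = 31: 38 → 1
r = 33: 38 → 1
r = 36: 38 → 1
Cross-inversions: 2 + 2 + 2 + 1 + 1 + 1 = 9

9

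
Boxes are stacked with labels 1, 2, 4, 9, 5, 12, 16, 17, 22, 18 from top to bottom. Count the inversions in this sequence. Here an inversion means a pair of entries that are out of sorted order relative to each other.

2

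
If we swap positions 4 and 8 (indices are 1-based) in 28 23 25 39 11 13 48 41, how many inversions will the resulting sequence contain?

12 inversions

Positions 4 and 8 hold 39 and 41; after swapping, the array is [28, 23, 25, 41, 11, 13, 48, 39].
Sweep left to right; for each value list the smaller values that follow it:
28: 4
23: 2
25: 2
41: 3
11: 0
13: 0
48: 1
39: 0
Sum: 4 + 2 + 2 + 3 + 0 + 0 + 1 + 0 = 12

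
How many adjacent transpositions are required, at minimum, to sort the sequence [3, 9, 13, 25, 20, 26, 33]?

Swaps: 1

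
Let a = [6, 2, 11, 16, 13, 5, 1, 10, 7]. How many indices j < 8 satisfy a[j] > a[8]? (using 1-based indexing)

3

The element at index 8 is 10.
Elements before it: 6, 2, 11, 16, 13, 5, 1
Those larger than 10: 11, 16, 13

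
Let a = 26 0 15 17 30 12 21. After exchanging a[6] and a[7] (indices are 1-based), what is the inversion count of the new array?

Positions 6 and 7 hold 12 and 21; after swapping, the array is [26, 0, 15, 17, 30, 21, 12].
Sweep left to right; for each value list the smaller values that follow it:
26: 5
0: 0
15: 1
17: 1
30: 2
21: 1
12: 0
Sum: 5 + 0 + 1 + 1 + 2 + 1 + 0 = 10

10 inversions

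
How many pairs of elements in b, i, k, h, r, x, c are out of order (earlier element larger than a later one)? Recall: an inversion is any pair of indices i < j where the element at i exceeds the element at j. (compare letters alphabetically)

Inversion pairs (indices are 1-based):
(2,4): i > h
(2,7): i > c
(3,4): k > h
(3,7): k > c
(4,7): h > c
(5,7): r > c
(6,7): x > c
That's 7 pairs.

7 inversions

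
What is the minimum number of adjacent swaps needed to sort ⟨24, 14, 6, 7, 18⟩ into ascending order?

The minimum number of adjacent swaps to sort an array equals its inversion count, since every such swap removes exactly one inversion.
Count inversions — for each element, later elements that are smaller:
24: 14, 6, 7, 18 → 4
14: 6, 7 → 2
6: none → 0
7: none → 0
18: none → 0
Total inversions: 4 + 2 + 0 + 0 + 0 = 6

6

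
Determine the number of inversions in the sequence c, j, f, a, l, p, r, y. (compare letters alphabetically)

4

Count, for each position, how many later elements it exceeds:
c: 1
j: 2
f: 1
a: 0
l: 0
p: 0
r: 0
y: 0
Sum: 1 + 2 + 1 + 0 + 0 + 0 + 0 + 0 = 4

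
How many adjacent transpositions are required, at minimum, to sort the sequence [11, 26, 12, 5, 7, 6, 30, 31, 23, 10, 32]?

Swaps: 20

Each adjacent swap fixes exactly one inversion, so the minimum swap count equals the number of inversions.
Count inversions — for each element, later elements that are smaller:
11: 5, 7, 6, 10 → 4
26: 12, 5, 7, 6, 23, 10 → 6
12: 5, 7, 6, 10 → 4
5: none → 0
7: 6 → 1
6: none → 0
30: 23, 10 → 2
31: 23, 10 → 2
23: 10 → 1
10: none → 0
32: none → 0
Total inversions: 4 + 6 + 4 + 0 + 1 + 0 + 2 + 2 + 1 + 0 + 0 = 20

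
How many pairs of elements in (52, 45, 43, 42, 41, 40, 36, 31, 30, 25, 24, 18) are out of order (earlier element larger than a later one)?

66

Element-by-element contributions:
52: 11
45: 10
43: 9
42: 8
41: 7
40: 6
36: 5
31: 4
30: 3
25: 2
24: 1
18: 0
Sum: 11 + 10 + 9 + 8 + 7 + 6 + 5 + 4 + 3 + 2 + 1 + 0 = 66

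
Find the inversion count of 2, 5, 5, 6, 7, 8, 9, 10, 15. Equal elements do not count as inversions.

0

Element-by-element contributions:
2: 0
5: 0
5: 0
6: 0
7: 0
8: 0
9: 0
10: 0
15: 0
Sum: 0 + 0 + 0 + 0 + 0 + 0 + 0 + 0 + 0 = 0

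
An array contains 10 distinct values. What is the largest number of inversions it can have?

The maximum occurs when the array is in strictly decreasing order: every one of the C(10, 2) pairs is inverted.
C(10, 2) = 10·9/2 = 45

45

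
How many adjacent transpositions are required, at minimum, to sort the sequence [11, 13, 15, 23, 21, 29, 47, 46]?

Each adjacent swap fixes exactly one inversion, so the minimum swap count equals the number of inversions.
Count inversions — for each element, later elements that are smaller:
11: none → 0
13: none → 0
15: none → 0
23: 21 → 1
21: none → 0
29: none → 0
47: 46 → 1
46: none → 0
Total inversions: 0 + 0 + 0 + 1 + 0 + 0 + 1 + 0 = 2

2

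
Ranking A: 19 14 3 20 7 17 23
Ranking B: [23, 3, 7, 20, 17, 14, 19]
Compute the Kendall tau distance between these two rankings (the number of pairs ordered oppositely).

Assign each item its position (1..7) in the first ordering, then rewrite the second ordering as that position sequence:
positions: 19→1, 14→2, 3→3, 20→4, 7→5, 17→6, 23→7
second ordering as positions: [7, 3, 5, 4, 6, 2, 1]
Discordant pairs = inversions in this position sequence.
7: 3, 5, 4, 6, 2, 1 → 6
3: 2, 1 → 2
5: 4, 2, 1 → 3
4: 2, 1 → 2
6: 2, 1 → 2
2: 1 → 1
1: 0
Total: 6 + 2 + 3 + 2 + 2 + 1 + 0 = 16

There are 16 discordant pairs.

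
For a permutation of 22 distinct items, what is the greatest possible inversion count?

The maximum occurs when the array is in strictly decreasing order: every one of the C(22, 2) pairs is inverted.
C(22, 2) = 22·21/2 = 231

231 inversions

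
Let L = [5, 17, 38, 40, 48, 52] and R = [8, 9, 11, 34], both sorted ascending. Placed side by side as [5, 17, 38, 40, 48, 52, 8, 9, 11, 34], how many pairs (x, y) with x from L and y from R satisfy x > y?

There are 19 cross-inversions.

For each element r of the right run, count left-run elements greater than r:
r = 8: 17, 38, 40, 48, 52 → 5
r = 9: 17, 38, 40, 48, 52 → 5
r = 11: 17, 38, 40, 48, 52 → 5
r = 34: 38, 40, 48, 52 → 4
Cross-inversions: 5 + 5 + 5 + 4 = 19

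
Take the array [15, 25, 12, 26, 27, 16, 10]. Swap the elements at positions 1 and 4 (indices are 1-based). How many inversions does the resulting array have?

Positions 1 and 4 hold 15 and 26; after swapping, the array is [26, 25, 12, 15, 27, 16, 10].
For each element, count later entries that are smaller:
26 → 25, 12, 15, 16, 10 → 5
25 → 12, 15, 16, 10 → 4
12 → 10 → 1
15 → 10 → 1
27 → 16, 10 → 2
16 → 10 → 1
10 → none → 0
Sum: 5 + 4 + 1 + 1 + 2 + 1 + 0 = 14

There are 14 inversions.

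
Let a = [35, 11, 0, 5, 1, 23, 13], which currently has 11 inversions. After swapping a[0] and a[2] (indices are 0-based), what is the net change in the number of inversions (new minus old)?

Positions 0 and 2 hold 35 and 0; after swapping, the array is [0, 11, 35, 5, 1, 23, 13].
Count, for each position, how many later elements it exceeds:
0 → none → 0
11 → 5, 1 → 2
35 → 5, 1, 23, 13 → 4
5 → 1 → 1
1 → none → 0
23 → 13 → 1
13 → none → 0
Sum: 0 + 2 + 4 + 1 + 0 + 1 + 0 = 8
Change: 8 − 11 = -3

-3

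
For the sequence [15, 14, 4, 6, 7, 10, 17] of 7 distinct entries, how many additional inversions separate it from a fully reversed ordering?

Maximum inversions for 7 distinct elements is C(7, 2) = 7·6/2 = 21.
Current inversions — for each element, count later smaller elements:
15: 5
14: 4
4: 0
6: 0
7: 0
10: 0
17: 0
Current total: 5 + 4 + 0 + 0 + 0 + 0 + 0 = 9
Shortfall: 21 − 9 = 12

12 inversions short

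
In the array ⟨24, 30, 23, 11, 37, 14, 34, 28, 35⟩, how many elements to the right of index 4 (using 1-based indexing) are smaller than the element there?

0

The element at index 4 is 11.
Elements after it: 37, 14, 34, 28, 35
None of them are smaller than 11.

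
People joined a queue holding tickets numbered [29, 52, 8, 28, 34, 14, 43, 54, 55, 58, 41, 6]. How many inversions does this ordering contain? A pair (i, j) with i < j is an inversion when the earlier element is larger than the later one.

For each element, count later entries that are smaller:
29 → 8, 28, 14, 6 → 4
52 → 8, 28, 34, 14, 43, 41, 6 → 7
8 → 6 → 1
28 → 14, 6 → 2
34 → 14, 6 → 2
14 → 6 → 1
43 → 41, 6 → 2
54 → 41, 6 → 2
55 → 41, 6 → 2
58 → 41, 6 → 2
41 → 6 → 1
6 → none → 0
Sum: 4 + 7 + 1 + 2 + 2 + 1 + 2 + 2 + 2 + 2 + 1 + 0 = 26

26 inversions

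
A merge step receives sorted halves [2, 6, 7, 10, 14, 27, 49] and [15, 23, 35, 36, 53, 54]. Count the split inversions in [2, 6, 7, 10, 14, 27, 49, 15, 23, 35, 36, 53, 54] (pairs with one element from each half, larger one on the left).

6 cross-inversions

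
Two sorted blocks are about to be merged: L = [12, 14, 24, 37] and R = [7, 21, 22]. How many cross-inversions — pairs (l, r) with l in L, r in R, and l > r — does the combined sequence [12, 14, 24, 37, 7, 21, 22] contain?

8

For each element r of the right run, count left-run elements greater than r:
r = 7: 12, 14, 24, 37 → 4
r = 21: 24, 37 → 2
r = 22: 24, 37 → 2
Cross-inversions: 4 + 2 + 2 = 8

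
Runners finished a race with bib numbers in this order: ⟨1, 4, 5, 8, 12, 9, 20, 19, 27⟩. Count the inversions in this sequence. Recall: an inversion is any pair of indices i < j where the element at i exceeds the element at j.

2 inversions

Count, for each position, how many later elements it exceeds:
1 → none → 0
4 → none → 0
5 → none → 0
8 → none → 0
12 → 9 → 1
9 → none → 0
20 → 19 → 1
19 → none → 0
27 → none → 0
Sum: 0 + 0 + 0 + 0 + 1 + 0 + 1 + 0 + 0 = 2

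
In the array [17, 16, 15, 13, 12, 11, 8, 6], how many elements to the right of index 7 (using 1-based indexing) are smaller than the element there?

The element at index 7 is 8.
Elements after it: 6
Those smaller than 8: 6

1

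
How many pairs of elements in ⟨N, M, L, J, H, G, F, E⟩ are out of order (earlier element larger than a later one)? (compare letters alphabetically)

Element-by-element contributions:
N: 7
M: 6
L: 5
J: 4
H: 3
G: 2
F: 1
E: 0
Sum: 7 + 6 + 5 + 4 + 3 + 2 + 1 + 0 = 28

28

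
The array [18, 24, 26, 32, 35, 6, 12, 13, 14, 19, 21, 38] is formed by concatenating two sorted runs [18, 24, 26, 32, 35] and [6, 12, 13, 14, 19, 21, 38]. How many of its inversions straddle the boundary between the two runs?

Count, for every r in R, how many entries of L exceed r:
r = 6: 18, 24, 26, 32, 35 → 5
r = 12: 18, 24, 26, 32, 35 → 5
r = 13: 18, 24, 26, 32, 35 → 5
r = 14: 18, 24, 26, 32, 35 → 5
r = 19: 24, 26, 32, 35 → 4
r = 21: 24, 26, 32, 35 → 4
r = 38: none → 0
Cross-inversions: 5 + 5 + 5 + 5 + 4 + 4 + 0 = 28

28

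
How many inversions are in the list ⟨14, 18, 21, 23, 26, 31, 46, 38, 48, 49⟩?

Inversions: 1

For each element, count later entries that are smaller:
14 → none → 0
18 → none → 0
21 → none → 0
23 → none → 0
26 → none → 0
31 → none → 0
46 → 38 → 1
38 → none → 0
48 → none → 0
49 → none → 0
Sum: 0 + 0 + 0 + 0 + 0 + 0 + 1 + 0 + 0 + 0 = 1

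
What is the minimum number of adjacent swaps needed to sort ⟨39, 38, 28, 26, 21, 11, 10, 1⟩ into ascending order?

The minimum number of adjacent swaps to sort an array equals its inversion count, since every such swap removes exactly one inversion.
Count inversions — for each element, later elements that are smaller:
39: 38, 28, 26, 21, 11, 10, 1 → 7
38: 28, 26, 21, 11, 10, 1 → 6
28: 26, 21, 11, 10, 1 → 5
26: 21, 11, 10, 1 → 4
21: 11, 10, 1 → 3
11: 10, 1 → 2
10: 1 → 1
1: none → 0
Total inversions: 7 + 6 + 5 + 4 + 3 + 2 + 1 + 0 = 28

28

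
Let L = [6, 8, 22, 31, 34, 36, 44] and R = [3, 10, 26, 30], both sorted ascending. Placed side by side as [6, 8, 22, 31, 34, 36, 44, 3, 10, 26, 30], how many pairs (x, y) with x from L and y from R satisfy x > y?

Take each right-half value and tally the left-half values above it:
r = 3: 6, 8, 22, 31, 34, 36, 44 → 7
r = 10: 22, 31, 34, 36, 44 → 5
r = 26: 31, 34, 36, 44 → 4
r = 30: 31, 34, 36, 44 → 4
Cross-inversions: 7 + 5 + 4 + 4 = 20

20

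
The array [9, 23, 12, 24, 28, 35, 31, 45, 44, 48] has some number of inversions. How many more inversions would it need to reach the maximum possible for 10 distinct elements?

Maximum inversions for 10 distinct elements is C(10, 2) = 10·9/2 = 45.
Current inversions — for each element, count later smaller elements:
9: 0
23: 1
12: 0
24: 0
28: 0
35: 1
31: 0
45: 1
44: 0
48: 0
Current total: 0 + 1 + 0 + 0 + 0 + 1 + 0 + 1 + 0 + 0 = 3
Shortfall: 45 − 3 = 42

42 inversions short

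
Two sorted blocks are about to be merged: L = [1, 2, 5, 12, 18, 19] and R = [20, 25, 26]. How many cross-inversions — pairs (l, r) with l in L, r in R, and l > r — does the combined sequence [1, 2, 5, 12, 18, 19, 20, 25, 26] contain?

Take each right-half value and tally the left-half values above it:
r = 20: none → 0
r = 25: none → 0
r = 26: none → 0
Cross-inversions: 0 + 0 + 0 = 0

Split inversions: 0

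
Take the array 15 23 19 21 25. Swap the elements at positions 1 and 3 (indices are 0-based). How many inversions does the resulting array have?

Positions 1 and 3 hold 23 and 21; after swapping, the array is [15, 21, 19, 23, 25].
Sweep left to right; for each value list the smaller values that follow it:
15: 0
21: 1
19: 0
23: 0
25: 0
Sum: 0 + 1 + 0 + 0 + 0 = 1

There is 1 inversion.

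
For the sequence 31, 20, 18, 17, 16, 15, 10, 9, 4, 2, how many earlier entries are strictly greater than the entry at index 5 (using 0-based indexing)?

5

The element at index 5 is 15.
Elements before it: 31, 20, 18, 17, 16
Those larger than 15: 31, 20, 18, 17, 16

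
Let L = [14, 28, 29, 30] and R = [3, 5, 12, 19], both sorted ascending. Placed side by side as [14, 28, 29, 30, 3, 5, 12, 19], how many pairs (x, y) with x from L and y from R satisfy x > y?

15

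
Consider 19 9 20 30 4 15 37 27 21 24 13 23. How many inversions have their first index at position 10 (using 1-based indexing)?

2 such elements

The element at index 10 is 24.
Elements after it: 13, 23
Those smaller than 24: 13, 23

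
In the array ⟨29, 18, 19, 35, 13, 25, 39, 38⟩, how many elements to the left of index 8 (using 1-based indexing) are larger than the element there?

1 such element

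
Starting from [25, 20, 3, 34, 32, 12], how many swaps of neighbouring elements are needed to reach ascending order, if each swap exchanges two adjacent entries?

The minimum number of adjacent swaps to sort an array equals its inversion count, since every such swap removes exactly one inversion.
Count inversions — for each element, later elements that are smaller:
25: 20, 3, 12 → 3
20: 3, 12 → 2
3: none → 0
34: 32, 12 → 2
32: 12 → 1
12: none → 0
Total inversions: 3 + 2 + 0 + 2 + 1 + 0 = 8

8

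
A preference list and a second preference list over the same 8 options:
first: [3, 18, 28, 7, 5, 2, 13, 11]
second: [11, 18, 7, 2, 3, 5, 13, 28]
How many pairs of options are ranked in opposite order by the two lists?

15 pairs

Assign each item its position (1..8) in the first ordering, then rewrite the second ordering as that position sequence:
positions: 3→1, 18→2, 28→3, 7→4, 5→5, 2→6, 13→7, 11→8
second ordering as positions: [8, 2, 4, 6, 1, 5, 7, 3]
Discordant pairs = inversions in this position sequence.
8: 2, 4, 6, 1, 5, 7, 3 → 7
2: 1 → 1
4: 1, 3 → 2
6: 1, 5, 3 → 3
1: 0
5: 3 → 1
7: 3 → 1
3: 0
Total: 7 + 1 + 2 + 3 + 0 + 1 + 1 + 0 = 15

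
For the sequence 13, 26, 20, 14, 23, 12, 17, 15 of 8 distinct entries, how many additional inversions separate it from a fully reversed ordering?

12 inversions short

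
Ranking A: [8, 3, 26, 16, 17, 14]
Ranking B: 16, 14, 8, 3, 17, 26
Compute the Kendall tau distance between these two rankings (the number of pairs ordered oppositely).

Assign each item its position (1..6) in the first ordering, then rewrite the second ordering as that position sequence:
positions: 8→1, 3→2, 26→3, 16→4, 17→5, 14→6
second ordering as positions: [4, 6, 1, 2, 5, 3]
Discordant pairs = inversions in this position sequence.
4: 1, 2, 3 → 3
6: 1, 2, 5, 3 → 4
1: 0
2: 0
5: 3 → 1
3: 0
Total: 3 + 4 + 0 + 0 + 1 + 0 = 8

8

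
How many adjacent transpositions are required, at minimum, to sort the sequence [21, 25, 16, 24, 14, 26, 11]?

13 swaps

The minimum number of adjacent swaps to sort an array equals its inversion count, since every such swap removes exactly one inversion.
Count inversions — for each element, later elements that are smaller:
21: 16, 14, 11 → 3
25: 16, 24, 14, 11 → 4
16: 14, 11 → 2
24: 14, 11 → 2
14: 11 → 1
26: 11 → 1
11: none → 0
Total inversions: 3 + 4 + 2 + 2 + 1 + 1 + 0 = 13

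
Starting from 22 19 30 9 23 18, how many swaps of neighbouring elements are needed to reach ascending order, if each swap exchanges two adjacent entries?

The minimum number of adjacent swaps to sort an array equals its inversion count, since every such swap removes exactly one inversion.
Count inversions — for each element, later elements that are smaller:
22: 19, 9, 18 → 3
19: 9, 18 → 2
30: 9, 23, 18 → 3
9: none → 0
23: 18 → 1
18: none → 0
Total inversions: 3 + 2 + 3 + 0 + 1 + 0 = 9

9 swaps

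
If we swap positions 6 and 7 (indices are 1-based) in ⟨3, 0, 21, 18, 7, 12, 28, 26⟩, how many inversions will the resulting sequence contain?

There are 8 inversions.

Positions 6 and 7 hold 12 and 28; after swapping, the array is [3, 0, 21, 18, 7, 28, 12, 26].
For each element, count later entries that are smaller:
3 → 0 → 1
0 → none → 0
21 → 18, 7, 12 → 3
18 → 7, 12 → 2
7 → none → 0
28 → 12, 26 → 2
12 → none → 0
26 → none → 0
Sum: 1 + 0 + 3 + 2 + 0 + 2 + 0 + 0 = 8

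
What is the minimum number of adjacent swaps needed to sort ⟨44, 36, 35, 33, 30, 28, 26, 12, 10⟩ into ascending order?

36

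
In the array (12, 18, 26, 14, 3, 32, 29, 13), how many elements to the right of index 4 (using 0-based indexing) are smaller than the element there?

0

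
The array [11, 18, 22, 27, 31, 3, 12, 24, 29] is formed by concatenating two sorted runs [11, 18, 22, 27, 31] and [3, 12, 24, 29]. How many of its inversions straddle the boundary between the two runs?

Take each right-half value and tally the left-half values above it:
r = 3: 11, 18, 22, 27, 31 → 5
r = 12: 18, 22, 27, 31 → 4
r = 24: 27, 31 → 2
r = 29: 31 → 1
Cross-inversions: 5 + 4 + 2 + 1 = 12

Cross-inversions: 12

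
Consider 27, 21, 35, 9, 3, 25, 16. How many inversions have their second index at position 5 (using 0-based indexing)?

2 such elements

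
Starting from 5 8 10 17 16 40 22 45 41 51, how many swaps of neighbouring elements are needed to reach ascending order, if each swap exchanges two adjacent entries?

3

The minimum number of adjacent swaps to sort an array equals its inversion count, since every such swap removes exactly one inversion.
Count inversions — for each element, later elements that are smaller:
5: none → 0
8: none → 0
10: none → 0
17: 16 → 1
16: none → 0
40: 22 → 1
22: none → 0
45: 41 → 1
41: none → 0
51: none → 0
Total inversions: 0 + 0 + 0 + 1 + 0 + 1 + 0 + 1 + 0 + 0 = 3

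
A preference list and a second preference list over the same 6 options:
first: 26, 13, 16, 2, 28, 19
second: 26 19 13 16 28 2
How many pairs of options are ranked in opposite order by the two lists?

Assign each item its position (1..6) in the first ordering, then rewrite the second ordering as that position sequence:
positions: 26→1, 13→2, 16→3, 2→4, 28→5, 19→6
second ordering as positions: [1, 6, 2, 3, 5, 4]
Discordant pairs = inversions in this position sequence.
1: 0
6: 2, 3, 5, 4 → 4
2: 0
3: 0
5: 4 → 1
4: 0
Total: 0 + 4 + 0 + 0 + 1 + 0 = 5

5 pairs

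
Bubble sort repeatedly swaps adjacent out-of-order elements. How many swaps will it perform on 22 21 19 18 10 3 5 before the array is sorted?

The minimum number of adjacent swaps to sort an array equals its inversion count, since every such swap removes exactly one inversion.
Count inversions — for each element, later elements that are smaller:
22: 21, 19, 18, 10, 3, 5 → 6
21: 19, 18, 10, 3, 5 → 5
19: 18, 10, 3, 5 → 4
18: 10, 3, 5 → 3
10: 3, 5 → 2
3: none → 0
5: none → 0
Total inversions: 6 + 5 + 4 + 3 + 2 + 0 + 0 = 20

20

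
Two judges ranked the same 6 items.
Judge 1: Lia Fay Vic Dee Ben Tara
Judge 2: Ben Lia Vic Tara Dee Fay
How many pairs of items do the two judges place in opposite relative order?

Assign each item its position (1..6) in the first ordering, then rewrite the second ordering as that position sequence:
positions: Lia→1, Fay→2, Vic→3, Dee→4, Ben→5, Tara→6
second ordering as positions: [5, 1, 3, 6, 4, 2]
Discordant pairs = inversions in this position sequence.
5: 1, 3, 4, 2 → 4
1: 0
3: 2 → 1
6: 4, 2 → 2
4: 2 → 1
2: 0
Total: 4 + 0 + 1 + 2 + 1 + 0 = 8

8 discordant pairs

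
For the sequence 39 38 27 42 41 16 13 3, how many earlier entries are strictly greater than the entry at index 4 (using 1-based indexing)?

0

The element at index 4 is 42.
Elements before it: 39, 38, 27
None of them are larger than 42.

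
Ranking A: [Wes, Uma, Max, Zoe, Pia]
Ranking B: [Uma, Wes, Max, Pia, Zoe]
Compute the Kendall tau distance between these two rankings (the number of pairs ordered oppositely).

Assign each item its position (1..5) in the first ordering, then rewrite the second ordering as that position sequence:
positions: Wes→1, Uma→2, Max→3, Zoe→4, Pia→5
second ordering as positions: [2, 1, 3, 5, 4]
Discordant pairs = inversions in this position sequence.
2: 1 → 1
1: 0
3: 0
5: 4 → 1
4: 0
Total: 1 + 0 + 0 + 1 + 0 = 2

2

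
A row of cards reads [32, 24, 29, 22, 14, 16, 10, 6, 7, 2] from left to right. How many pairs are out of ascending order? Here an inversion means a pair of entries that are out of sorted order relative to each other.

42 inversions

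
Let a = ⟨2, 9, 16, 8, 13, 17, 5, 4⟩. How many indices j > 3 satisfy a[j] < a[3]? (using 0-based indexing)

The element at index 3 is 8.
Elements after it: 13, 17, 5, 4
Those smaller than 8: 5, 4

2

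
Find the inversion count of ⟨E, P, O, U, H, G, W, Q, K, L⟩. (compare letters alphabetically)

For each element, count later entries that are smaller:
E → none → 0
P → O, H, G, K, L → 5
O → H, G, K, L → 4
U → H, G, Q, K, L → 5
H → G → 1
G → none → 0
W → Q, K, L → 3
Q → K, L → 2
K → none → 0
L → none → 0
Sum: 0 + 5 + 4 + 5 + 1 + 0 + 3 + 2 + 0 + 0 = 20

20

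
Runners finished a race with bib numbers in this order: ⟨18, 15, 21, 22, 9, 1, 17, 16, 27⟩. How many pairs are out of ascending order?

17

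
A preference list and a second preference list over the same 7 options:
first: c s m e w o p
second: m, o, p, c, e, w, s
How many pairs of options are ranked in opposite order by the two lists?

Assign each item its position (1..7) in the first ordering, then rewrite the second ordering as that position sequence:
positions: c→1, s→2, m→3, e→4, w→5, o→6, p→7
second ordering as positions: [3, 6, 7, 1, 4, 5, 2]
Discordant pairs = inversions in this position sequence.
3: 1, 2 → 2
6: 1, 4, 5, 2 → 4
7: 1, 4, 5, 2 → 4
1: 0
4: 2 → 1
5: 2 → 1
2: 0
Total: 2 + 4 + 4 + 0 + 1 + 1 + 0 = 12

12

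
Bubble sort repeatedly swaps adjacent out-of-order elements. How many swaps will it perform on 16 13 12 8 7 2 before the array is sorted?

There are 15 swaps.

Minimum adjacent swaps = number of inversions (each swap of adjacent out-of-order elements removes one inversion and no swap can remove more).
Count inversions — for each element, later elements that are smaller:
16: 13, 12, 8, 7, 2 → 5
13: 12, 8, 7, 2 → 4
12: 8, 7, 2 → 3
8: 7, 2 → 2
7: 2 → 1
2: none → 0
Total inversions: 5 + 4 + 3 + 2 + 1 + 0 = 15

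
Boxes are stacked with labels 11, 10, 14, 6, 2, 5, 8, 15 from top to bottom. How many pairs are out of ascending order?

Sweep left to right; for each value list the smaller values that follow it:
11: 5
10: 4
14: 4
6: 2
2: 0
5: 0
8: 0
15: 0
Sum: 5 + 4 + 4 + 2 + 0 + 0 + 0 + 0 = 15

Inversions: 15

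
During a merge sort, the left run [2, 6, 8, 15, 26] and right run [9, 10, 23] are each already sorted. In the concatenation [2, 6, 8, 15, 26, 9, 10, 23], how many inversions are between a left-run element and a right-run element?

5

Count, for every r in R, how many entries of L exceed r:
r = 9: 15, 26 → 2
r = 10: 15, 26 → 2
r = 23: 26 → 1
Cross-inversions: 2 + 2 + 1 = 5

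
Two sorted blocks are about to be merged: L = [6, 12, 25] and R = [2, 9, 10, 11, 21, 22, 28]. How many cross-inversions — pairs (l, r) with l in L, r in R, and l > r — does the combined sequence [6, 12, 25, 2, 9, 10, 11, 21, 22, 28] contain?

Take each right-half value and tally the left-half values above it:
r = 2: 6, 12, 25 → 3
r = 9: 12, 25 → 2
r = 10: 12, 25 → 2
r = 11: 12, 25 → 2
r = 21: 25 → 1
r = 22: 25 → 1
r = 28: none → 0
Cross-inversions: 3 + 2 + 2 + 2 + 1 + 1 + 0 = 11

11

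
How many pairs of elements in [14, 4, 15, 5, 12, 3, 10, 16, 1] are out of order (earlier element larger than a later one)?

21 inversions

Element-by-element contributions:
14 → 4, 5, 12, 3, 10, 1 → 6
4 → 3, 1 → 2
15 → 5, 12, 3, 10, 1 → 5
5 → 3, 1 → 2
12 → 3, 10, 1 → 3
3 → 1 → 1
10 → 1 → 1
16 → 1 → 1
1 → none → 0
Sum: 6 + 2 + 5 + 2 + 3 + 1 + 1 + 1 + 0 = 21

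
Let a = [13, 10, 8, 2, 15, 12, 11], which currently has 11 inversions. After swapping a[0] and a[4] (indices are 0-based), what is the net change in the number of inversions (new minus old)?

Positions 0 and 4 hold 13 and 15; after swapping, the array is [15, 10, 8, 2, 13, 12, 11].
Element-by-element contributions:
15 → 10, 8, 2, 13, 12, 11 → 6
10 → 8, 2 → 2
8 → 2 → 1
2 → none → 0
13 → 12, 11 → 2
12 → 11 → 1
11 → none → 0
Sum: 6 + 2 + 1 + 0 + 2 + 1 + 0 = 12
Change: 12 − 11 = +1

+1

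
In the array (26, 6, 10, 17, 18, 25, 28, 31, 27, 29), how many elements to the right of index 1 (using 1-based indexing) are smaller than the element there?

5 such elements

The element at index 1 is 26.
Elements after it: 6, 10, 17, 18, 25, 28, 31, 27, 29
Those smaller than 26: 6, 10, 17, 18, 25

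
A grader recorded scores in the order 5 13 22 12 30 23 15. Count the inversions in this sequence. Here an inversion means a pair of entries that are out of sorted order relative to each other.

6 inversions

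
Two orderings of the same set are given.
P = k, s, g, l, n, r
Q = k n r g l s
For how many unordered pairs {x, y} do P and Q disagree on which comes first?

Assign each item its position (1..6) in the first ordering, then rewrite the second ordering as that position sequence:
positions: k→1, s→2, g→3, l→4, n→5, r→6
second ordering as positions: [1, 5, 6, 3, 4, 2]
Discordant pairs = inversions in this position sequence.
1: 0
5: 3, 4, 2 → 3
6: 3, 4, 2 → 3
3: 2 → 1
4: 2 → 1
2: 0
Total: 0 + 3 + 3 + 1 + 1 + 0 = 8

8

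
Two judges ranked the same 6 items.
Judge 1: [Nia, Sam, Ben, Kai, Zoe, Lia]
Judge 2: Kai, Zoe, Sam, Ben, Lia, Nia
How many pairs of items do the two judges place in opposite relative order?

Assign each item its position (1..6) in the first ordering, then rewrite the second ordering as that position sequence:
positions: Nia→1, Sam→2, Ben→3, Kai→4, Zoe→5, Lia→6
second ordering as positions: [4, 5, 2, 3, 6, 1]
Discordant pairs = inversions in this position sequence.
4: 2, 3, 1 → 3
5: 2, 3, 1 → 3
2: 1 → 1
3: 1 → 1
6: 1 → 1
1: 0
Total: 3 + 3 + 1 + 1 + 1 + 0 = 9

9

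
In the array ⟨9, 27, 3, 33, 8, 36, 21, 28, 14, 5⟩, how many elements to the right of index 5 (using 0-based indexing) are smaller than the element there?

4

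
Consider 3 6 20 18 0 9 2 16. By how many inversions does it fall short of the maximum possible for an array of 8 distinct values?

14

Maximum inversions for 8 distinct elements is C(8, 2) = 8·7/2 = 28.
Current inversions — for each element, count later smaller elements:
3: 2
6: 2
20: 5
18: 4
0: 0
9: 1
2: 0
16: 0
Current total: 2 + 2 + 5 + 4 + 0 + 1 + 0 + 0 = 14
Shortfall: 28 − 14 = 14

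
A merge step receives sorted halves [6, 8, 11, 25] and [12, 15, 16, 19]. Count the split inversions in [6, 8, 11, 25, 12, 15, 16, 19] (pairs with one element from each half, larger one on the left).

4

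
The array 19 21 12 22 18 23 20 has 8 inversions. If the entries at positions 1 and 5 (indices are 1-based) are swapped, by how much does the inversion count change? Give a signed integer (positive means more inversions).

-1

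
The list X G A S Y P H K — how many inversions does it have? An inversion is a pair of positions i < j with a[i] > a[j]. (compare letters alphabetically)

15

For each element, count later entries that are smaller:
X → G, A, S, P, H, K → 6
G → A → 1
A → none → 0
S → P, H, K → 3
Y → P, H, K → 3
P → H, K → 2
H → none → 0
K → none → 0
Sum: 6 + 1 + 0 + 3 + 3 + 2 + 0 + 0 = 15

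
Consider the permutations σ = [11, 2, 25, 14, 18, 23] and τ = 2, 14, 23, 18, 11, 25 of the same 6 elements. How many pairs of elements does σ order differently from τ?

Discordant pairs: 8

Assign each item its position (1..6) in the first ordering, then rewrite the second ordering as that position sequence:
positions: 11→1, 2→2, 25→3, 14→4, 18→5, 23→6
second ordering as positions: [2, 4, 6, 5, 1, 3]
Discordant pairs = inversions in this position sequence.
2: 1 → 1
4: 1, 3 → 2
6: 5, 1, 3 → 3
5: 1, 3 → 2
1: 0
3: 0
Total: 1 + 2 + 3 + 2 + 0 + 0 = 8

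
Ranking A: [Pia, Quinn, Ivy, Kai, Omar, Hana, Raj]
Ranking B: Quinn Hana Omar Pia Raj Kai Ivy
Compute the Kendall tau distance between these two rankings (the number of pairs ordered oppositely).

11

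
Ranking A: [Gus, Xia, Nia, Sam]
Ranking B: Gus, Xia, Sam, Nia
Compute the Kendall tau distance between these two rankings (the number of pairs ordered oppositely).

1

Assign each item its position (1..4) in the first ordering, then rewrite the second ordering as that position sequence:
positions: Gus→1, Xia→2, Nia→3, Sam→4
second ordering as positions: [1, 2, 4, 3]
Discordant pairs = inversions in this position sequence.
1: 0
2: 0
4: 3 → 1
3: 0
Total: 0 + 0 + 1 + 0 = 1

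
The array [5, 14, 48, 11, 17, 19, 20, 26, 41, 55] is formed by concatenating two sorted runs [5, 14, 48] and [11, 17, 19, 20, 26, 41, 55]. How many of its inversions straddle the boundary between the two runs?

7

For each element r of the right run, count left-run elements greater than r:
r = 11: 14, 48 → 2
r = 17: 48 → 1
r = 19: 48 → 1
r = 20: 48 → 1
r = 26: 48 → 1
r = 41: 48 → 1
r = 55: none → 0
Cross-inversions: 2 + 1 + 1 + 1 + 1 + 1 + 0 = 7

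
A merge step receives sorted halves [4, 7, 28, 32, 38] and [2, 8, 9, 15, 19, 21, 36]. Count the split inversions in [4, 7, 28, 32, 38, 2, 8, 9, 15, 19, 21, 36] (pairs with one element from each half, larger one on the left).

21 split inversions

For each element r of the right run, count left-run elements greater than r:
r = 2: 4, 7, 28, 32, 38 → 5
r = 8: 28, 32, 38 → 3
r = 9: 28, 32, 38 → 3
r = 15: 28, 32, 38 → 3
r = 19: 28, 32, 38 → 3
r = 21: 28, 32, 38 → 3
r = 36: 38 → 1
Cross-inversions: 5 + 3 + 3 + 3 + 3 + 3 + 1 = 21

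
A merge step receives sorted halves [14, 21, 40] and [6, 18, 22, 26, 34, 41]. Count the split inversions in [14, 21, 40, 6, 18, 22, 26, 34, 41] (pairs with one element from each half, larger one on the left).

Split inversions: 8

Take each right-half value and tally the left-half values above it:
r = 6: 14, 21, 40 → 3
r = 18: 21, 40 → 2
r = 22: 40 → 1
r = 26: 40 → 1
r = 34: 40 → 1
r = 41: none → 0
Cross-inversions: 3 + 2 + 1 + 1 + 1 + 0 = 8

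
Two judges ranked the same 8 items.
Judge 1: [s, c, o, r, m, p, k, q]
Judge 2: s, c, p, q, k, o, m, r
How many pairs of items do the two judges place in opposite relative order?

11

Assign each item its position (1..8) in the first ordering, then rewrite the second ordering as that position sequence:
positions: s→1, c→2, o→3, r→4, m→5, p→6, k→7, q→8
second ordering as positions: [1, 2, 6, 8, 7, 3, 5, 4]
Discordant pairs = inversions in this position sequence.
1: 0
2: 0
6: 3, 5, 4 → 3
8: 7, 3, 5, 4 → 4
7: 3, 5, 4 → 3
3: 0
5: 4 → 1
4: 0
Total: 0 + 0 + 3 + 4 + 3 + 0 + 1 + 0 = 11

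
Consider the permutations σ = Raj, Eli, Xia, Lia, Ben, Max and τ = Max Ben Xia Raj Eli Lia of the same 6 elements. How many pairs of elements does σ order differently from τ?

11

Assign each item its position (1..6) in the first ordering, then rewrite the second ordering as that position sequence:
positions: Raj→1, Eli→2, Xia→3, Lia→4, Ben→5, Max→6
second ordering as positions: [6, 5, 3, 1, 2, 4]
Discordant pairs = inversions in this position sequence.
6: 5, 3, 1, 2, 4 → 5
5: 3, 1, 2, 4 → 4
3: 1, 2 → 2
1: 0
2: 0
4: 0
Total: 5 + 4 + 2 + 0 + 0 + 0 = 11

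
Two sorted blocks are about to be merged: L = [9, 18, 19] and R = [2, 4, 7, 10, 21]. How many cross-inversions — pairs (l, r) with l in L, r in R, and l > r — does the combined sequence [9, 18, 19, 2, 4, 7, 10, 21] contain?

For each element r of the right run, count left-run elements greater than r:
r = 2: 9, 18, 19 → 3
r = 4: 9, 18, 19 → 3
r = 7: 9, 18, 19 → 3
r = 10: 18, 19 → 2
r = 21: none → 0
Cross-inversions: 3 + 3 + 3 + 2 + 0 = 11

11 split inversions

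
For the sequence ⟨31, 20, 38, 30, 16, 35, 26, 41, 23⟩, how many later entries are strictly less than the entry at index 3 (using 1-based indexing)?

5

The element at index 3 is 38.
Elements after it: 30, 16, 35, 26, 41, 23
Those smaller than 38: 30, 16, 35, 26, 23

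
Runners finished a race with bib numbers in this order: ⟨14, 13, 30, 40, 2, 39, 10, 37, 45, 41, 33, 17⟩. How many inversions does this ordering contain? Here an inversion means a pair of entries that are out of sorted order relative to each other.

Count, for each position, how many later elements it exceeds:
14 → 13, 2, 10 → 3
13 → 2, 10 → 2
30 → 2, 10, 17 → 3
40 → 2, 39, 10, 37, 33, 17 → 6
2 → none → 0
39 → 10, 37, 33, 17 → 4
10 → none → 0
37 → 33, 17 → 2
45 → 41, 33, 17 → 3
41 → 33, 17 → 2
33 → 17 → 1
17 → none → 0
Sum: 3 + 2 + 3 + 6 + 0 + 4 + 0 + 2 + 3 + 2 + 1 + 0 = 26

26 out-of-order pairs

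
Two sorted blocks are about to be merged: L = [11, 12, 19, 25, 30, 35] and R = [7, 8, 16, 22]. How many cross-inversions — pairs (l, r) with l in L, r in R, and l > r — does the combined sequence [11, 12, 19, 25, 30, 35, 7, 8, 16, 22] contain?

For each element r of the right run, count left-run elements greater than r:
r = 7: 11, 12, 19, 25, 30, 35 → 6
r = 8: 11, 12, 19, 25, 30, 35 → 6
r = 16: 19, 25, 30, 35 → 4
r = 22: 25, 30, 35 → 3
Cross-inversions: 6 + 6 + 4 + 3 = 19

19 cross-inversions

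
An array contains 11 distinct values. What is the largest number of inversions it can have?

A reversed (strictly descending) arrangement makes every pair an inversion, giving C(11, 2) inversions.
C(11, 2) = 11·10/2 = 55

55 inversions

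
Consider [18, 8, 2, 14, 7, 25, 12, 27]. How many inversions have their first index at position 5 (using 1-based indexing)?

The element at index 5 is 7.
Elements after it: 25, 12, 27
None of them are smaller than 7.

0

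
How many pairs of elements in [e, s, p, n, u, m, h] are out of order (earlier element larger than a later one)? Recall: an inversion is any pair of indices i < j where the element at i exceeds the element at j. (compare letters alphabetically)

For each element, count later entries that are smaller:
e → none → 0
s → p, n, m, h → 4
p → n, m, h → 3
n → m, h → 2
u → m, h → 2
m → h → 1
h → none → 0
Sum: 0 + 4 + 3 + 2 + 2 + 1 + 0 = 12

12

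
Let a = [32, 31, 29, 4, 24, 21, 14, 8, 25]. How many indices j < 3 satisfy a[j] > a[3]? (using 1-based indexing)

The element at index 3 is 29.
Elements before it: 32, 31
Those larger than 29: 32, 31

2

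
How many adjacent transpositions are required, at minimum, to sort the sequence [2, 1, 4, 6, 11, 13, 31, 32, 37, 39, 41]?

1

Each adjacent swap fixes exactly one inversion, so the minimum swap count equals the number of inversions.
Count inversions — for each element, later elements that are smaller:
2: 1 → 1
1: none → 0
4: none → 0
6: none → 0
11: none → 0
13: none → 0
31: none → 0
32: none → 0
37: none → 0
39: none → 0
41: none → 0
Total inversions: 1 + 0 + 0 + 0 + 0 + 0 + 0 + 0 + 0 + 0 + 0 = 1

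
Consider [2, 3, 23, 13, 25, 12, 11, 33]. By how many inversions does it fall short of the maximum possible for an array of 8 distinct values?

20

Maximum inversions for 8 distinct elements is C(8, 2) = 8·7/2 = 28.
Current inversions — for each element, count later smaller elements:
2: 0
3: 0
23: 3
13: 2
25: 2
12: 1
11: 0
33: 0
Current total: 0 + 0 + 3 + 2 + 2 + 1 + 0 + 0 = 8
Shortfall: 28 − 8 = 20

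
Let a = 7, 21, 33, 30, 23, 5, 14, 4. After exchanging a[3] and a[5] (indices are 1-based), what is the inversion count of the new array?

16

Positions 3 and 5 hold 33 and 23; after swapping, the array is [7, 21, 23, 30, 33, 5, 14, 4].
Count, for each position, how many later elements it exceeds:
7 → 5, 4 → 2
21 → 5, 14, 4 → 3
23 → 5, 14, 4 → 3
30 → 5, 14, 4 → 3
33 → 5, 14, 4 → 3
5 → 4 → 1
14 → 4 → 1
4 → none → 0
Sum: 2 + 3 + 3 + 3 + 3 + 1 + 1 + 0 = 16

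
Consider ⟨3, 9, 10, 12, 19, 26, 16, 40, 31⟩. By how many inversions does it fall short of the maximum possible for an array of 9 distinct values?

33 inversions short

Maximum inversions for 9 distinct elements is C(9, 2) = 9·8/2 = 36.
Current inversions — for each element, count later smaller elements:
3: 0
9: 0
10: 0
12: 0
19: 1
26: 1
16: 0
40: 1
31: 0
Current total: 0 + 0 + 0 + 0 + 1 + 1 + 0 + 1 + 0 = 3
Shortfall: 36 − 3 = 33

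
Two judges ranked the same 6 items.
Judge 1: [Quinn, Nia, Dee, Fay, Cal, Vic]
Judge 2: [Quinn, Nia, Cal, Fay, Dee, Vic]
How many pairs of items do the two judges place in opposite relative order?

Assign each item its position (1..6) in the first ordering, then rewrite the second ordering as that position sequence:
positions: Quinn→1, Nia→2, Dee→3, Fay→4, Cal→5, Vic→6
second ordering as positions: [1, 2, 5, 4, 3, 6]
Discordant pairs = inversions in this position sequence.
1: 0
2: 0
5: 4, 3 → 2
4: 3 → 1
3: 0
6: 0
Total: 0 + 0 + 2 + 1 + 0 + 0 = 3

3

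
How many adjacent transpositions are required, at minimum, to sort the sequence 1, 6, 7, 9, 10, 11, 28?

Each adjacent swap fixes exactly one inversion, so the minimum swap count equals the number of inversions.
Count inversions — for each element, later elements that are smaller:
1: none → 0
6: none → 0
7: none → 0
9: none → 0
10: none → 0
11: none → 0
28: none → 0
Total inversions: 0 + 0 + 0 + 0 + 0 + 0 + 0 = 0

0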